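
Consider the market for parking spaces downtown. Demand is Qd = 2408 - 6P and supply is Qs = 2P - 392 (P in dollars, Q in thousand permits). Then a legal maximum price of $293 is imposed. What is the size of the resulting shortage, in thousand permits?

Setting quantity demanded equal to quantity supplied, 2408 - 6P = 2P - 392, gives P* = 350 and Q* = 308.
Since 293 < 350, the ceiling is binding.
At P = 293: Qd = 2408 - 6·293 = 650 and Qs = 2·293 - 392 = 194.
Shortage = Qd - Qs = 650 - 194 = 456.

456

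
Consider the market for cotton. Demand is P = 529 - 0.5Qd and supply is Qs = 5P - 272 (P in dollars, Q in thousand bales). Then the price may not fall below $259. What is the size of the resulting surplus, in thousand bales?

Rearranging demand gives Qd = 1058 - 2P. Setting quantity demanded equal to quantity supplied, 1058 - 2P = 5P - 272, gives P* = 190 and Q* = 678.
Because the floor (259) lies above the market-clearing price, it is binding.
At P = 259: Qd = 1058 - 2·259 = 540 and Qs = 5·259 - 272 = 1023.
Surplus = Qs - Qd = 1023 - 540 = 483.

483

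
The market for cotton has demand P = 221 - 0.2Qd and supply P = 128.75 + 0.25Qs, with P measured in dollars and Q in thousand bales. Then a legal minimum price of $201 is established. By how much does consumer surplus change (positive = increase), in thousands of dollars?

-3202.5

Rearranging demand gives Qd = 1105 - 5P; rearranging supply gives Qs = 4P - 515. Equilibrium: 1105 - 5P = 4P - 515, so 1620 = 9P and P* = 180, Q* = 205.
Since 201 > 180, the floor is binding.
At P = 201: Qd = 1105 - 5·201 = 100 and Qs = 4·201 - 515 = 289.
Consumer surplus without the control is ½ · (221 - 180) · 205 = 4202.5.
With the floor, consumers buy 100 units at 201, so CS = ½ · (221 - 201) · 100 = 1000.
Change in consumer surplus = 1000 - 4202.5 = -3202.5.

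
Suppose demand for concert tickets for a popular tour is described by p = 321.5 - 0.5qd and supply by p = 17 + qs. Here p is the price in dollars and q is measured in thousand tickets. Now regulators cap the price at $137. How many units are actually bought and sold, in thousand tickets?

Rearranging demand gives qd = 643 - 2p; rearranging supply gives qs = p - 17. Without the control the market clears where 643 - 2p = p - 17, i.e. p* = 220 and q* = 203.
Because the ceiling (137) lies below the market-clearing price, it is binding.
At p = 137: qd = 643 - 2·137 = 369 and qs = 137 - 17 = 120.
The quantity actually transacted is the short side, supply: 120.

120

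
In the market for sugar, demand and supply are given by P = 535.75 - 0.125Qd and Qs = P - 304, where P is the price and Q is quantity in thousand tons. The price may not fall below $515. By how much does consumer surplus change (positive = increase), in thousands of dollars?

Rearranging demand gives Qd = 4286 - 8P. Without the control the market clears where 4286 - 8P = P - 304, i.e. P* = 510 and Q* = 206.
The floor of 515 is above the equilibrium price 510, so it binds.
At P = 515: Qd = 4286 - 8·515 = 166 and Qs = 515 - 304 = 211.
Consumer surplus without the control is ½ · (535.75 - 510) · 206 = 2652.25.
With the floor, consumers buy 166 units at 515, so CS = ½ · (535.75 - 515) · 166 = 1722.25.
Change in consumer surplus = 1722.25 - 2652.25 = -930.

-930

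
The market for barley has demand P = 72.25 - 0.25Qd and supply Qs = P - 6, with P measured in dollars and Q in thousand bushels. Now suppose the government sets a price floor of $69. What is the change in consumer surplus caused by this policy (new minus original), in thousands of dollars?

-330

Rearranging demand gives Qd = 289 - 4P. Setting quantity demanded equal to quantity supplied, 289 - 4P = P - 6, gives P* = 59 and Q* = 53.
Because the floor (69) lies above the market-clearing price, it is binding.
At P = 69: Qd = 289 - 4·69 = 13 and Qs = 69 - 6 = 63.
Consumer surplus without the control is ½ · (72.25 - 59) · 53 = 351.125.
With the floor, consumers buy 13 units at 69, so CS = ½ · (72.25 - 69) · 13 = 21.125.
Change in consumer surplus = 21.125 - 351.125 = -330.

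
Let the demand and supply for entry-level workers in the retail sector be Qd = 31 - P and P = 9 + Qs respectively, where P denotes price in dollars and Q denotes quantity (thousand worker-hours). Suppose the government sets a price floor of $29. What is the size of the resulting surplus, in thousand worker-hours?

18

Rearranging supply gives Qs = P - 9. In a free market, 31 - P = P - 9 gives the equilibrium P* = 20, Q* = 11.
Since 29 > 20, the floor is binding.
At P = 29: Qd = 31 - 29 = 2 and Qs = 29 - 9 = 20.
Surplus = Qs - Qd = 20 - 2 = 18.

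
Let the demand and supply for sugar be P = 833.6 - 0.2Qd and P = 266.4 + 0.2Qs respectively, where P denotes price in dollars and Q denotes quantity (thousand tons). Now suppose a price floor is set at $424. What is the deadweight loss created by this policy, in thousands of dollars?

Rearranging demand gives Qd = 4168 - 5P; rearranging supply gives Qs = 5P - 1332. Setting quantity demanded equal to quantity supplied, 4168 - 5P = 5P - 1332, gives P* = 550 and Q* = 1418.
Since 424 is below P* = 550, the floor does not bind and the free-market outcome prevails.
Since the control does not bind, no trades are prevented and deadweight loss is zero.

0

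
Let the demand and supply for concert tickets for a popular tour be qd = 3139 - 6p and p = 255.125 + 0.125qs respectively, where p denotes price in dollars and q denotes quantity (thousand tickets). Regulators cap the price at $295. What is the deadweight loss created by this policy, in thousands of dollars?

52500

Rearranging supply gives qs = 8p - 2041. Setting quantity demanded equal to quantity supplied, 3139 - 6p = 8p - 2041, gives p* = 370 and q* = 919.
Since 295 < 370, the ceiling is binding.
At p = 295: qd = 3139 - 6·295 = 1369 and qs = 8·295 - 2041 = 319.
Quantity traded falls to 319. At q = 319 the demand price is (3139 - 319)/6 = 470 and the supply price is (2041 + 319)/8 = 295.
Deadweight loss = ½ · (470 - 295) · (919 - 319) = ½ · 175 · 600 = 52500.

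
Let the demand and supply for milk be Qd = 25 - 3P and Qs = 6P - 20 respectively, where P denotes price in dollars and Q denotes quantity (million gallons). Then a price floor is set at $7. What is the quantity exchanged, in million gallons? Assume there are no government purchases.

Equilibrium: 25 - 3P = 6P - 20, so 45 = 9P and P* = 5, Q* = 10.
Because the floor (7) lies above the market-clearing price, it is binding.
At P = 7: Qd = 25 - 3·7 = 4 and Qs = 6·7 - 20 = 22.
The quantity actually transacted is the short side, demand: 4.

4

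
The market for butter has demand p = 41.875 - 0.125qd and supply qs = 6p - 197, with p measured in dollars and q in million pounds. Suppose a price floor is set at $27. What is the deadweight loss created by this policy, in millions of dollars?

Rearranging demand gives qd = 335 - 8p. Equilibrium: 335 - 8p = 6p - 197, so 532 = 14p and p* = 38, q* = 31.
Since 27 is below p* = 38, the floor does not bind and the free-market outcome prevails.
Since the control does not bind, no trades are prevented and deadweight loss is zero.

0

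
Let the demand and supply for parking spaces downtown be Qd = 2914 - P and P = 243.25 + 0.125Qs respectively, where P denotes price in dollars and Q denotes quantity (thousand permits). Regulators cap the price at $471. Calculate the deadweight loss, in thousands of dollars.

171396

Rearranging supply gives Qs = 8P - 1946. In a free market, 2914 - P = 8P - 1946 gives the equilibrium P* = 540, Q* = 2374.
The ceiling of 471 is below the equilibrium price 540, so it binds.
At P = 471: Qd = 2914 - 471 = 2443 and Qs = 8·471 - 1946 = 1822.
Quantity traded falls to 1822. At Q = 1822 the demand price is 2914 - 1822 = 1092 and the supply price is (1946 + 1822)/8 = 471.
Deadweight loss = ½ · (1092 - 471) · (2374 - 1822) = ½ · 621 · 552 = 171396.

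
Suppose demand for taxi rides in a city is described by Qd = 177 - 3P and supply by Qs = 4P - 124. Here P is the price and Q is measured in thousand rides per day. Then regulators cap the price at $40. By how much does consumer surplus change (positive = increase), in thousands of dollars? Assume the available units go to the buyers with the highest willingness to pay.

84

Without the control the market clears where 177 - 3P = 4P - 124, i.e. P* = 43 and Q* = 48.
Because the ceiling (40) lies below the market-clearing price, it is binding.
At P = 40: Qd = 177 - 3·40 = 57 and Qs = 4·40 - 124 = 36.
Consumer surplus without the control is ½ · (59 - 43) · 48 = 384.
With the ceiling, 36 units are sold at 40 (assume they go to the highest-value buyers). The demand price at Q = 36 is 47, so CS = ½ · [(59 - 40) + (47 - 40)] · 36 = 468.
Change in consumer surplus = 468 - 384 = 84.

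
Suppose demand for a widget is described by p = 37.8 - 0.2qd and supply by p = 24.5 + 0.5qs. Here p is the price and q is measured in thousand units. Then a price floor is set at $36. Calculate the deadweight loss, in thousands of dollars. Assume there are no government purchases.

Rearranging demand gives qd = 189 - 5p; rearranging supply gives qs = 2p - 49. Setting quantity demanded equal to quantity supplied, 189 - 5p = 2p - 49, gives p* = 34 and q* = 19.
Since 36 > 34, the floor is binding.
At p = 36: qd = 189 - 5·36 = 9 and qs = 2·36 - 49 = 23.
Quantity traded falls to 9. At q = 9 the demand price is (189 - 9)/5 = 36 and the supply price is (49 + 9)/2 = 29.
Deadweight loss = ½ · (36 - 29) · (19 - 9) = ½ · 7 · 10 = 35.

35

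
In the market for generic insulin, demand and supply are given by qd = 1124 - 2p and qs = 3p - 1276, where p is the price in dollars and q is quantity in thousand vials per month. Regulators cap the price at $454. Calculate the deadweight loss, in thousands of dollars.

Without the control the market clears where 1124 - 2p = 3p - 1276, i.e. p* = 480 and q* = 164.
Because the ceiling (454) lies below the market-clearing price, it is binding.
At p = 454: qd = 1124 - 2·454 = 216 and qs = 3·454 - 1276 = 86.
Quantity traded falls to 86. At q = 86 the demand price is (1124 - 86)/2 = 519 and the supply price is (1276 + 86)/3 = 454.
Deadweight loss = ½ · (519 - 454) · (164 - 86) = ½ · 65 · 78 = 2535.

2535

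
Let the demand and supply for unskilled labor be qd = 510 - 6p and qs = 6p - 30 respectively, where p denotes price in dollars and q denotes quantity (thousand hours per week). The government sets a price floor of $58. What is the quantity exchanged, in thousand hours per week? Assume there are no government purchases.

Setting quantity demanded equal to quantity supplied, 510 - 6p = 6p - 30, gives p* = 45 and q* = 240.
Since 58 > 45, the floor is binding.
At p = 58: qd = 510 - 6·58 = 162 and qs = 6·58 - 30 = 318.
The quantity actually transacted is the short side, demand: 162.

162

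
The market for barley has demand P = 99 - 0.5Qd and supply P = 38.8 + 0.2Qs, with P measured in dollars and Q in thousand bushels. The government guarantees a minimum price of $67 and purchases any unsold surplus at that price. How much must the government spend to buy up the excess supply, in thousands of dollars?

Rearranging demand gives Qd = 198 - 2P; rearranging supply gives Qs = 5P - 194. Setting quantity demanded equal to quantity supplied, 198 - 2P = 5P - 194, gives P* = 56 and Q* = 86.
Since 67 > 56, the floor is binding.
At P = 67: Qd = 198 - 2·67 = 64 and Qs = 5·67 - 194 = 141.
Surplus = Qs - Qd = 77.
Government expenditure = surplus × support price = 77 × 67 = 5159.

5159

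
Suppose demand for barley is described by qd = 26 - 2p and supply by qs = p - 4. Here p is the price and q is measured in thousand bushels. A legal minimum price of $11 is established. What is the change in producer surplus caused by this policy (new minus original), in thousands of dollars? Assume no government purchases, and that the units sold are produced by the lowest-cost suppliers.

2

Without the control the market clears where 26 - 2p = p - 4, i.e. p* = 10 and q* = 6.
The floor of 11 is above the equilibrium price 10, so it binds.
At p = 11: qd = 26 - 2·11 = 4 and qs = 11 - 4 = 7.
Producer surplus without the control is ½ · (10 - 4) · 6 = 18.
With the floor, 4 units are sold at 11. The supply price at q = 4 is 8, so PS = ½ · [(11 - 4) + (11 - 8)] · 4 = 20.
Change in producer surplus = 20 - 18 = 2.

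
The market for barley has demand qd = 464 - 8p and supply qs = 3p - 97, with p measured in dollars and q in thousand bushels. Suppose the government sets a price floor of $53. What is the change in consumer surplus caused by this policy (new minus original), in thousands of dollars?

-96

In a free market, 464 - 8p = 3p - 97 gives the equilibrium p* = 51, q* = 56.
Since 53 > 51, the floor is binding.
At p = 53: qd = 464 - 8·53 = 40 and qs = 3·53 - 97 = 62.
Consumer surplus without the control is ½ · (58 - 51) · 56 = 196.
With the floor, consumers buy 40 units at 53, so CS = ½ · (58 - 53) · 40 = 100.
Change in consumer surplus = 100 - 196 = -96.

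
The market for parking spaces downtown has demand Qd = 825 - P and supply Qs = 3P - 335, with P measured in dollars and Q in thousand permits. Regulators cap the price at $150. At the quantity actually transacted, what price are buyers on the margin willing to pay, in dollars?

710

In a free market, 825 - P = 3P - 335 gives the equilibrium P* = 290, Q* = 535.
The ceiling of 150 is below the equilibrium price 290, so it binds.
At P = 150: Qd = 825 - 150 = 675 and Qs = 3·150 - 335 = 115.
Only 115 units reach the market. On the demand curve, the marginal buyer's willingness to pay at Q = 115 is (825 - 115) = 710.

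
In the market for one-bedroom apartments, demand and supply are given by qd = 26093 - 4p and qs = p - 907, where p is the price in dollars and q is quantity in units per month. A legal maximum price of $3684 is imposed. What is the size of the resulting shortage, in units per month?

In a free market, 26093 - 4p = p - 907 gives the equilibrium p* = 5400, q* = 4493.
The ceiling of 3684 is below the equilibrium price 5400, so it binds.
At p = 3684: qd = 26093 - 4·3684 = 11357 and qs = 3684 - 907 = 2777.
Shortage = qd - qs = 11357 - 2777 = 8580.

8580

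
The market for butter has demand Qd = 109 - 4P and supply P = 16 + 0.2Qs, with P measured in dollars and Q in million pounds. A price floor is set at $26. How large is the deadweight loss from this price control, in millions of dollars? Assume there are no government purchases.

Rearranging supply gives Qs = 5P - 80. Without the control the market clears where 109 - 4P = 5P - 80, i.e. P* = 21 and Q* = 25.
Since 26 > 21, the floor is binding.
At P = 26: Qd = 109 - 4·26 = 5 and Qs = 5·26 - 80 = 50.
Quantity traded falls to 5. At Q = 5 the demand price is (109 - 5)/4 = 26 and the supply price is (80 + 5)/5 = 17.
Deadweight loss = ½ · (26 - 17) · (25 - 5) = ½ · 9 · 20 = 90.

90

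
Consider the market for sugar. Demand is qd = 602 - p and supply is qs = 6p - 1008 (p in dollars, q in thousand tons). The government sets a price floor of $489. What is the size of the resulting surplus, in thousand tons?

Setting quantity demanded equal to quantity supplied, 602 - p = 6p - 1008, gives p* = 230 and q* = 372.
Since 489 > 230, the floor is binding.
At p = 489: qd = 602 - 489 = 113 and qs = 6·489 - 1008 = 1926.
Surplus = qs - qd = 1926 - 113 = 1813.

1813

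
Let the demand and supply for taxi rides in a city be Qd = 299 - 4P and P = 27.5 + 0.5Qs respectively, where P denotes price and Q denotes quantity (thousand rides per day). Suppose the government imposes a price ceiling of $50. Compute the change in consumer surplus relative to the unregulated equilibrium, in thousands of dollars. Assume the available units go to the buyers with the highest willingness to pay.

Rearranging supply gives Qs = 2P - 55. Equilibrium: 299 - 4P = 2P - 55, so 354 = 6P and P* = 59, Q* = 63.
Since 50 < 59, the ceiling is binding.
At P = 50: Qd = 299 - 4·50 = 99 and Qs = 2·50 - 55 = 45.
Consumer surplus without the control is ½ · (74.75 - 59) · 63 = 496.125.
With the ceiling, 45 units are sold at 50 (assume they go to the highest-value buyers). The demand price at Q = 45 is 63.5, so CS = ½ · [(74.75 - 50) + (63.5 - 50)] · 45 = 860.625.
Change in consumer surplus = 860.625 - 496.125 = 364.5.

364.5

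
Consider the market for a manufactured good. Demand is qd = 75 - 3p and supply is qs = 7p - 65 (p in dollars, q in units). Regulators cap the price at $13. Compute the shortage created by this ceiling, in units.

Setting quantity demanded equal to quantity supplied, 75 - 3p = 7p - 65, gives p* = 14 and q* = 33.
Since 13 < 14, the ceiling is binding.
At p = 13: qd = 75 - 3·13 = 36 and qs = 7·13 - 65 = 26.
Shortage = qd - qs = 36 - 26 = 10.

10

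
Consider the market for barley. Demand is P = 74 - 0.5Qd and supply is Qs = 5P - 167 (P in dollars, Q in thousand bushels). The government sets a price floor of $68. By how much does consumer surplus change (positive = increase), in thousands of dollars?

Rearranging demand gives Qd = 148 - 2P. Setting quantity demanded equal to quantity supplied, 148 - 2P = 5P - 167, gives P* = 45 and Q* = 58.
The floor of 68 is above the equilibrium price 45, so it binds.
At P = 68: Qd = 148 - 2·68 = 12 and Qs = 5·68 - 167 = 173.
Consumer surplus without the control is ½ · (74 - 45) · 58 = 841.
With the floor, consumers buy 12 units at 68, so CS = ½ · (74 - 68) · 12 = 36.
Change in consumer surplus = 36 - 841 = -805.

-805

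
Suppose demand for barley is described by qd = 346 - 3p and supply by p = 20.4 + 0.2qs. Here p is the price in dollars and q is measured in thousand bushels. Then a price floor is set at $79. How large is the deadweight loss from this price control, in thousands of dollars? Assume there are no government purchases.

1269.6

Rearranging supply gives qs = 5p - 102. Setting quantity demanded equal to quantity supplied, 346 - 3p = 5p - 102, gives p* = 56 and q* = 178.
Since 79 > 56, the floor is binding.
At p = 79: qd = 346 - 3·79 = 109 and qs = 5·79 - 102 = 293.
Quantity traded falls to 109. At q = 109 the demand price is (346 - 109)/3 = 79 and the supply price is (102 + 109)/5 = 42.2.
Deadweight loss = ½ · (79 - 42.2) · (178 - 109) = ½ · 36.8 · 69 = 1269.6.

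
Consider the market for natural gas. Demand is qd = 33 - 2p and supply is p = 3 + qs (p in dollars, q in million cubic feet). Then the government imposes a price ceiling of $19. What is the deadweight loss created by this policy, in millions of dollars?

0

Rearranging supply gives qs = p - 3. Setting quantity demanded equal to quantity supplied, 33 - 2p = p - 3, gives p* = 12 and q* = 9.
The ceiling of 19 is above the equilibrium price 12, so it is not binding; the market clears at p* = 12, q* = 9.
Since the control does not bind, no trades are prevented and deadweight loss is zero.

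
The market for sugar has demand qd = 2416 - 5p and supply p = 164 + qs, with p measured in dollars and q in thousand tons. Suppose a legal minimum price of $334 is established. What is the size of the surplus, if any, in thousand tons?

0

Rearranging supply gives qs = p - 164. In a free market, 2416 - 5p = p - 164 gives the equilibrium p* = 430, q* = 266.
Since 334 is below p* = 430, the floor does not bind and the free-market outcome prevails.
Since the control does not bind, there is no surplus.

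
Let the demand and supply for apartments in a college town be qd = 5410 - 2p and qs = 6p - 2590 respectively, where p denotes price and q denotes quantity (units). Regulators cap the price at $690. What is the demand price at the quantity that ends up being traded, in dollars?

Setting quantity demanded equal to quantity supplied, 5410 - 2p = 6p - 2590, gives p* = 1000 and q* = 3410.
The ceiling of 690 is below the equilibrium price 1000, so it binds.
At p = 690: qd = 5410 - 2·690 = 4030 and qs = 6·690 - 2590 = 1550.
Only 1550 units reach the market. On the demand curve, the marginal buyer's willingness to pay at q = 1550 is (5410 - 1550)/2 = 1930.

1930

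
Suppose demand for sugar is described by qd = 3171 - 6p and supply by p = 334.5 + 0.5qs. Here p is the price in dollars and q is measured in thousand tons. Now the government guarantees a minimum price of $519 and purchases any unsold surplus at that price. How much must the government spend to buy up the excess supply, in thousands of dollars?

Rearranging supply gives qs = 2p - 669. Equilibrium: 3171 - 6p = 2p - 669, so 3840 = 8p and p* = 480, q* = 291.
Because the floor (519) lies above the market-clearing price, it is binding.
At p = 519: qd = 3171 - 6·519 = 57 and qs = 2·519 - 669 = 369.
Surplus = qs - qd = 312.
Government expenditure = surplus × support price = 312 × 519 = 161928.

161928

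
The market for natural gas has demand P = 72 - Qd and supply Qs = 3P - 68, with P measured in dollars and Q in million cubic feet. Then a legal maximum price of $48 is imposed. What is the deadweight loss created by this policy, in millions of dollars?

Rearranging demand gives Qd = 72 - P. In a free market, 72 - P = 3P - 68 gives the equilibrium P* = 35, Q* = 37.
The ceiling of 48 is above the equilibrium price 35, so it is not binding; the market clears at P* = 35, Q* = 37.
Since the control does not bind, no trades are prevented and deadweight loss is zero.

0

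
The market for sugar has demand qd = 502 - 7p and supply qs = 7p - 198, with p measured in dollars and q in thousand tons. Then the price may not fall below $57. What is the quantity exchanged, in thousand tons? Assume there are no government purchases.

103

Without the control the market clears where 502 - 7p = 7p - 198, i.e. p* = 50 and q* = 152.
The floor of 57 is above the equilibrium price 50, so it binds.
At p = 57: qd = 502 - 7·57 = 103 and qs = 7·57 - 198 = 201.
The quantity actually transacted is the short side, demand: 103.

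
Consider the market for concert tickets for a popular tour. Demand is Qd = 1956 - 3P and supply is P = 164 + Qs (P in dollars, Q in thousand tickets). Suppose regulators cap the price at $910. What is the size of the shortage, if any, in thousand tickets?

Rearranging supply gives Qs = P - 164. Setting quantity demanded equal to quantity supplied, 1956 - 3P = P - 164, gives P* = 530 and Q* = 366.
The ceiling of 910 is above the equilibrium price 530, so it is not binding; the market clears at P* = 530, Q* = 366.
Since the control does not bind, there is no shortage.

0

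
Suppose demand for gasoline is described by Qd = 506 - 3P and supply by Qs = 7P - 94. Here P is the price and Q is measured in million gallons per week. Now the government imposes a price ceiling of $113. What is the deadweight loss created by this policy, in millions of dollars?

Equilibrium: 506 - 3P = 7P - 94, so 600 = 10P and P* = 60, Q* = 326.
The ceiling of 113 is above the equilibrium price 60, so it is not binding; the market clears at P* = 60, Q* = 326.
Since the control does not bind, no trades are prevented and deadweight loss is zero.

0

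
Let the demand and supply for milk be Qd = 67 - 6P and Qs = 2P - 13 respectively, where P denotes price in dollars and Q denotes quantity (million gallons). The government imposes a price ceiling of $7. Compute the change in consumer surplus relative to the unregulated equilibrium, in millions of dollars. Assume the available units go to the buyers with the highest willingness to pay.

In a free market, 67 - 6P = 2P - 13 gives the equilibrium P* = 10, Q* = 7.
Since 7 < 10, the ceiling is binding.
At P = 7: Qd = 67 - 6·7 = 25 and Qs = 2·7 - 13 = 1.
Consumer surplus without the control is ½ · (67/6 - 10) · 7 = 49/12.
With the ceiling, 1 units are sold at 7 (assume they go to the highest-value buyers). The demand price at Q = 1 is 11, so CS = ½ · [(67/6 - 7) + (11 - 7)] · 1 = 49/12.
Change in consumer surplus = 49/12 - 49/12 = 0.

0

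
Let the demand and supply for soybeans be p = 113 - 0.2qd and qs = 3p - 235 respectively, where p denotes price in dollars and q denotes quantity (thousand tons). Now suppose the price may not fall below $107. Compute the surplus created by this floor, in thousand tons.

Rearranging demand gives qd = 565 - 5p. Equilibrium: 565 - 5p = 3p - 235, so 800 = 8p and p* = 100, q* = 65.
Since 107 > 100, the floor is binding.
At p = 107: qd = 565 - 5·107 = 30 and qs = 3·107 - 235 = 86.
Surplus = qs - qd = 86 - 30 = 56.

56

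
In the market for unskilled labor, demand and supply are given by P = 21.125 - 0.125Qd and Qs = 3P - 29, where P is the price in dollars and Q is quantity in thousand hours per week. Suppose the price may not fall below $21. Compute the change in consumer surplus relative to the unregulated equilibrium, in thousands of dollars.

-39

Rearranging demand gives Qd = 169 - 8P. Setting quantity demanded equal to quantity supplied, 169 - 8P = 3P - 29, gives P* = 18 and Q* = 25.
Because the floor (21) lies above the market-clearing price, it is binding.
At P = 21: Qd = 169 - 8·21 = 1 and Qs = 3·21 - 29 = 34.
Consumer surplus without the control is ½ · (21.125 - 18) · 25 = 39.0625.
With the floor, consumers buy 1 units at 21, so CS = ½ · (21.125 - 21) · 1 = 0.0625.
Change in consumer surplus = 0.0625 - 39.0625 = -39.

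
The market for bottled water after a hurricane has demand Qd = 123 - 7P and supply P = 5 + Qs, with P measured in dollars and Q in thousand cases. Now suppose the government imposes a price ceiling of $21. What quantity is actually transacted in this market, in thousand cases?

Rearranging supply gives Qs = P - 5. Without the control the market clears where 123 - 7P = P - 5, i.e. P* = 16 and Q* = 11.
The ceiling of 21 is above the equilibrium price 16, so it is not binding; the market clears at P* = 16, Q* = 11.

11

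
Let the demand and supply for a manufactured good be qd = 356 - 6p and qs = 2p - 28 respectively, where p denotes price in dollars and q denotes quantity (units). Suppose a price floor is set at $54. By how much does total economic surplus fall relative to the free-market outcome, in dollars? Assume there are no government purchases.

432

Without the control the market clears where 356 - 6p = 2p - 28, i.e. p* = 48 and q* = 68.
Because the floor (54) lies above the market-clearing price, it is binding.
At p = 54: qd = 356 - 6·54 = 32 and qs = 2·54 - 28 = 80.
Quantity traded falls to 32. At q = 32 the demand price is (356 - 32)/6 = 54 and the supply price is (28 + 32)/2 = 30.
Deadweight loss = ½ · (54 - 30) · (68 - 32) = ½ · 24 · 36 = 432.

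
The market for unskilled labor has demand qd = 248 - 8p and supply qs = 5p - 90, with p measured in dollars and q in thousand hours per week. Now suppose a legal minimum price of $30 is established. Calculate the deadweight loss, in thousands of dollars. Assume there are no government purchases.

Without the control the market clears where 248 - 8p = 5p - 90, i.e. p* = 26 and q* = 40.
Because the floor (30) lies above the market-clearing price, it is binding.
At p = 30: qd = 248 - 8·30 = 8 and qs = 5·30 - 90 = 60.
Quantity traded falls to 8. At q = 8 the demand price is (248 - 8)/8 = 30 and the supply price is (90 + 8)/5 = 19.6.
Deadweight loss = ½ · (30 - 19.6) · (40 - 8) = ½ · 10.4 · 32 = 166.4.

166.4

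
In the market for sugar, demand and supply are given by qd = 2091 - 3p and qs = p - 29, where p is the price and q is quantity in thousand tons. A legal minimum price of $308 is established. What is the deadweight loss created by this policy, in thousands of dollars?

0

In a free market, 2091 - 3p = p - 29 gives the equilibrium p* = 530, q* = 501.
Since 308 is below p* = 530, the floor does not bind and the free-market outcome prevails.
Since the control does not bind, no trades are prevented and deadweight loss is zero.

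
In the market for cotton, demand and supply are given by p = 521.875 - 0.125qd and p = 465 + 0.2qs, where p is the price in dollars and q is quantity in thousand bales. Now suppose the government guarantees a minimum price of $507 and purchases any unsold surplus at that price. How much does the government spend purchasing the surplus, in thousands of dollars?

46137

Rearranging demand gives qd = 4175 - 8p; rearranging supply gives qs = 5p - 2325. Without the control the market clears where 4175 - 8p = 5p - 2325, i.e. p* = 500 and q* = 175.
Since 507 > 500, the floor is binding.
At p = 507: qd = 4175 - 8·507 = 119 and qs = 5·507 - 2325 = 210.
Surplus = qs - qd = 91.
Government expenditure = surplus × support price = 91 × 507 = 46137.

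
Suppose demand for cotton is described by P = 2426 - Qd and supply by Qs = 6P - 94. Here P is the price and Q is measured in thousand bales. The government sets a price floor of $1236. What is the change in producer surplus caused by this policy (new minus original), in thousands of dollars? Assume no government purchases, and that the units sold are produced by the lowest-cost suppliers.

Rearranging demand gives Qd = 2426 - P. Setting quantity demanded equal to quantity supplied, 2426 - P = 6P - 94, gives P* = 360 and Q* = 2066.
Because the floor (1236) lies above the market-clearing price, it is binding.
At P = 1236: Qd = 2426 - 1236 = 1190 and Qs = 6·1236 - 94 = 7322.
Producer surplus without the control is ½ · (360 - 47/3) · 2066 = 1067089/3.
With the floor, 1190 units are sold at 1236. The supply price at Q = 1190 is 214, so PS = ½ · [(1236 - 47/3) + (1236 - 214)] · 1190 = 4002565/3.
Change in producer surplus = 4002565/3 - 1067089/3 = 978492.

978492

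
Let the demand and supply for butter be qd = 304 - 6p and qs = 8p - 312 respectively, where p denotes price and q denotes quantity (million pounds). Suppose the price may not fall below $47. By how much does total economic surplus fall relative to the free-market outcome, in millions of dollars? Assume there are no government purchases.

In a free market, 304 - 6p = 8p - 312 gives the equilibrium p* = 44, q* = 40.
Since 47 > 44, the floor is binding.
At p = 47: qd = 304 - 6·47 = 22 and qs = 8·47 - 312 = 64.
Quantity traded falls to 22. At q = 22 the demand price is (304 - 22)/6 = 47 and the supply price is (312 + 22)/8 = 41.75.
Deadweight loss = ½ · (47 - 41.75) · (40 - 22) = ½ · 5.25 · 18 = 47.25.

47.25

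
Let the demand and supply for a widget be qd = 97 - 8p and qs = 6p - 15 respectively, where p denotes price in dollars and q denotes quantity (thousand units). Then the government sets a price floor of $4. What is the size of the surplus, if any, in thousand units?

In a free market, 97 - 8p = 6p - 15 gives the equilibrium p* = 8, q* = 33.
The floor of 4 is below the equilibrium price 8, so it is not binding; the market clears at p* = 8, q* = 33.
Since the control does not bind, there is no surplus.

0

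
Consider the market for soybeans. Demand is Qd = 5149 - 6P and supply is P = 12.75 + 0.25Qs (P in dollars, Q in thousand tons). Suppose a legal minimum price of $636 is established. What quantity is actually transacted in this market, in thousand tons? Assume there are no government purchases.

1333

Rearranging supply gives Qs = 4P - 51. Equilibrium: 5149 - 6P = 4P - 51, so 5200 = 10P and P* = 520, Q* = 2029.
Since 636 > 520, the floor is binding.
At P = 636: Qd = 5149 - 6·636 = 1333 and Qs = 4·636 - 51 = 2493.
The quantity actually transacted is the short side, demand: 1333.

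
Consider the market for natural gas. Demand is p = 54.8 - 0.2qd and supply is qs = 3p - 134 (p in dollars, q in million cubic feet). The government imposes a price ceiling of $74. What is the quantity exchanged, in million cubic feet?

Rearranging demand gives qd = 274 - 5p. Without the control the market clears where 274 - 5p = 3p - 134, i.e. p* = 51 and q* = 19.
The ceiling of 74 is above the equilibrium price 51, so it is not binding; the market clears at p* = 51, q* = 19.

19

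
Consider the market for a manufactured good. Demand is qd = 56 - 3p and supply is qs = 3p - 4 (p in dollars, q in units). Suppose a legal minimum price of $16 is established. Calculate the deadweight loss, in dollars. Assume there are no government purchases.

In a free market, 56 - 3p = 3p - 4 gives the equilibrium p* = 10, q* = 26.
Since 16 > 10, the floor is binding.
At p = 16: qd = 56 - 3·16 = 8 and qs = 3·16 - 4 = 44.
Quantity traded falls to 8. At q = 8 the demand price is (56 - 8)/3 = 16 and the supply price is (4 + 8)/3 = 4.
Deadweight loss = ½ · (16 - 4) · (26 - 8) = ½ · 12 · 18 = 108.

108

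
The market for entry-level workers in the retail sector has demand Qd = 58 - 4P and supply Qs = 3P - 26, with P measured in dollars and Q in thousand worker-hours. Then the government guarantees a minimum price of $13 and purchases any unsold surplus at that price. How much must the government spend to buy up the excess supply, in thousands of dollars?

Without the control the market clears where 58 - 4P = 3P - 26, i.e. P* = 12 and Q* = 10.
Since 13 > 12, the floor is binding.
At P = 13: Qd = 58 - 4·13 = 6 and Qs = 3·13 - 26 = 13.
Surplus = Qs - Qd = 7.
Government expenditure = surplus × support price = 7 × 13 = 91.

91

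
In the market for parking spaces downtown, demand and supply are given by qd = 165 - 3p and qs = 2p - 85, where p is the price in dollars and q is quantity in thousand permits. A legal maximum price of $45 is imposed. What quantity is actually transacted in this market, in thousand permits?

Setting quantity demanded equal to quantity supplied, 165 - 3p = 2p - 85, gives p* = 50 and q* = 15.
Since 45 < 50, the ceiling is binding.
At p = 45: qd = 165 - 3·45 = 30 and qs = 2·45 - 85 = 5.
The quantity actually transacted is the short side, supply: 5.

5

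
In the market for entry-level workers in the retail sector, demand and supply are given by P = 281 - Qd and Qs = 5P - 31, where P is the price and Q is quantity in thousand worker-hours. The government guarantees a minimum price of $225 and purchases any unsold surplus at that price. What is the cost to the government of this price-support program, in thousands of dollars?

Rearranging demand gives Qd = 281 - P. Without the control the market clears where 281 - P = 5P - 31, i.e. P* = 52 and Q* = 229.
The floor of 225 is above the equilibrium price 52, so it binds.
At P = 225: Qd = 281 - 225 = 56 and Qs = 5·225 - 31 = 1094.
Surplus = Qs - Qd = 1038.
Government expenditure = surplus × support price = 1038 × 225 = 233550.

233550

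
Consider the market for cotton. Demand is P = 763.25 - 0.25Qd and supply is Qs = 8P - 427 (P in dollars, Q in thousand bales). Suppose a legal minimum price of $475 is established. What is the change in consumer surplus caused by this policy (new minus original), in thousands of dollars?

Rearranging demand gives Qd = 3053 - 4P. In a free market, 3053 - 4P = 8P - 427 gives the equilibrium P* = 290, Q* = 1893.
The floor of 475 is above the equilibrium price 290, so it binds.
At P = 475: Qd = 3053 - 4·475 = 1153 and Qs = 8·475 - 427 = 3373.
Consumer surplus without the control is ½ · (763.25 - 290) · 1893 = 447931.125.
With the floor, consumers buy 1153 units at 475, so CS = ½ · (763.25 - 475) · 1153 = 166176.125.
Change in consumer surplus = 166176.125 - 447931.125 = -281755.

-281755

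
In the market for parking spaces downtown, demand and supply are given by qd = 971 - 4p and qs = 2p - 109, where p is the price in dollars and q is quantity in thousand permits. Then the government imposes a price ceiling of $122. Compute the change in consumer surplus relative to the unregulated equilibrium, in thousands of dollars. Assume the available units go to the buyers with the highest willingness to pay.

Equilibrium: 971 - 4p = 2p - 109, so 1080 = 6p and p* = 180, q* = 251.
Because the ceiling (122) lies below the market-clearing price, it is binding.
At p = 122: qd = 971 - 4·122 = 483 and qs = 2·122 - 109 = 135.
Consumer surplus without the control is ½ · (242.75 - 180) · 251 = 7875.125.
With the ceiling, 135 units are sold at 122 (assume they go to the highest-value buyers). The demand price at q = 135 is 209, so CS = ½ · [(242.75 - 122) + (209 - 122)] · 135 = 14023.125.
Change in consumer surplus = 14023.125 - 7875.125 = 6148.

6148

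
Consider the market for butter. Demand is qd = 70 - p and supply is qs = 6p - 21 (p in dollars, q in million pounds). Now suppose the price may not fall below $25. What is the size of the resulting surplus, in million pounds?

In a free market, 70 - p = 6p - 21 gives the equilibrium p* = 13, q* = 57.
Since 25 > 13, the floor is binding.
At p = 25: qd = 70 - 25 = 45 and qs = 6·25 - 21 = 129.
Surplus = qs - qd = 129 - 45 = 84.

84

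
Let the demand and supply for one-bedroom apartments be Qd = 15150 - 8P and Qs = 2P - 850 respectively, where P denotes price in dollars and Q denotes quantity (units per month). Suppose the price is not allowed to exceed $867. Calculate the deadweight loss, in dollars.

Setting quantity demanded equal to quantity supplied, 15150 - 8P = 2P - 850, gives P* = 1600 and Q* = 2350.
Since 867 < 1600, the ceiling is binding.
At P = 867: Qd = 15150 - 8·867 = 8214 and Qs = 2·867 - 850 = 884.
Quantity traded falls to 884. At Q = 884 the demand price is (15150 - 884)/8 = 1783.25 and the supply price is (850 + 884)/2 = 867.
Deadweight loss = ½ · (1783.25 - 867) · (2350 - 884) = ½ · 916.25 · 1466 = 671611.25.

671611.25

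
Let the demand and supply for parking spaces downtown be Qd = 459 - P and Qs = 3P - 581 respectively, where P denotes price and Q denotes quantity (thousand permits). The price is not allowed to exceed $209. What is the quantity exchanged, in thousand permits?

Without the control the market clears where 459 - P = 3P - 581, i.e. P* = 260 and Q* = 199.
The ceiling of 209 is below the equilibrium price 260, so it binds.
At P = 209: Qd = 459 - 209 = 250 and Qs = 3·209 - 581 = 46.
The quantity actually transacted is the short side, supply: 46.

46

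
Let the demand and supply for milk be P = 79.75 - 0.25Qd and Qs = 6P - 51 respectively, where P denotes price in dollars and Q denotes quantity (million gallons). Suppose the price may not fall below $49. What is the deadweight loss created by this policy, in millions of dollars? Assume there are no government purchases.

Rearranging demand gives Qd = 319 - 4P. In a free market, 319 - 4P = 6P - 51 gives the equilibrium P* = 37, Q* = 171.
The floor of 49 is above the equilibrium price 37, so it binds.
At P = 49: Qd = 319 - 4·49 = 123 and Qs = 6·49 - 51 = 243.
Quantity traded falls to 123. At Q = 123 the demand price is (319 - 123)/4 = 49 and the supply price is (51 + 123)/6 = 29.
Deadweight loss = ½ · (49 - 29) · (171 - 123) = ½ · 20 · 48 = 480.

480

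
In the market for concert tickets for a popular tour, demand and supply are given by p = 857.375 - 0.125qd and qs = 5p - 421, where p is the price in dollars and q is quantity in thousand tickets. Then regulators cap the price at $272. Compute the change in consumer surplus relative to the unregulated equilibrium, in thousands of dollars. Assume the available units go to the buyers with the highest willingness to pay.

Rearranging demand gives qd = 6859 - 8p. Equilibrium: 6859 - 8p = 5p - 421, so 7280 = 13p and p* = 560, q* = 2379.
Because the ceiling (272) lies below the market-clearing price, it is binding.
At p = 272: qd = 6859 - 8·272 = 4683 and qs = 5·272 - 421 = 939.
Consumer surplus without the control is ½ · (857.375 - 560) · 2379 = 353727.5625.
With the ceiling, 939 units are sold at 272 (assume they go to the highest-value buyers). The demand price at q = 939 is 740, so CS = ½ · [(857.375 - 272) + (740 - 272)] · 939 = 494559.5625.
Change in consumer surplus = 494559.5625 - 353727.5625 = 140832.

140832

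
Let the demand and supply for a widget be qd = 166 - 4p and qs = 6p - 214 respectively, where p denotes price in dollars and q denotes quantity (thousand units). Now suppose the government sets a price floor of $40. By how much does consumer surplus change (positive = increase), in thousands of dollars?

Equilibrium: 166 - 4p = 6p - 214, so 380 = 10p and p* = 38, q* = 14.
The floor of 40 is above the equilibrium price 38, so it binds.
At p = 40: qd = 166 - 4·40 = 6 and qs = 6·40 - 214 = 26.
Consumer surplus without the control is ½ · (41.5 - 38) · 14 = 24.5.
With the floor, consumers buy 6 units at 40, so CS = ½ · (41.5 - 40) · 6 = 4.5.
Change in consumer surplus = 4.5 - 24.5 = -20.

-20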